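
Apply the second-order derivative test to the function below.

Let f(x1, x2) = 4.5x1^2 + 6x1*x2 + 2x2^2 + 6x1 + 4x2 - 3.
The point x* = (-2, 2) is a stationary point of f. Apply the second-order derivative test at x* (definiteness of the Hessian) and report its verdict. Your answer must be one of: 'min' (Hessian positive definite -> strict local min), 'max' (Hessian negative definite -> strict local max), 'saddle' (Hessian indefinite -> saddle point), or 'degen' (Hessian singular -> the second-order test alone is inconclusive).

Compute the Hessian H = grad^2 f:
  H = [[9, 6], [6, 4]]
Verify stationarity: grad f(x*) = H x* + g = (0, 0).
Eigenvalues of H: 0, 13.
H has a zero eigenvalue (singular; positive semidefinite but not definite), so H is neither positive definite, negative definite, nor indefinite. The second-order test alone is inconclusive -> degen.
(Indeed, f is constant along the null direction of H through x*, so x* is not a strict local extremum.)

degen


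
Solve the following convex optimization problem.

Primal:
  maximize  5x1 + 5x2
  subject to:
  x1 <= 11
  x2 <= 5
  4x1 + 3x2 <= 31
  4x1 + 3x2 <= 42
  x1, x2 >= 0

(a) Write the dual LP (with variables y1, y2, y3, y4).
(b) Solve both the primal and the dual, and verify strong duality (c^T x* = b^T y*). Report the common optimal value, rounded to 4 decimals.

The standard primal-dual pair for 'max c^T x s.t. A x <= b, x >= 0' is:
  Dual:  min b^T y  s.t.  A^T y >= c,  y >= 0.

So the dual LP is:
  minimize  11y1 + 5y2 + 31y3 + 42y4
  subject to:
    y1 + 4y3 + 4y4 >= 5
    y2 + 3y3 + 3y4 >= 5
    y1, y2, y3, y4 >= 0

Solving the primal: x* = (4, 5).
  primal value c^T x* = 45.
Solving the dual: y* = (0, 1.25, 1.25, 0).
  dual value b^T y* = 45.
Strong duality: c^T x* = b^T y*. Confirmed.

45


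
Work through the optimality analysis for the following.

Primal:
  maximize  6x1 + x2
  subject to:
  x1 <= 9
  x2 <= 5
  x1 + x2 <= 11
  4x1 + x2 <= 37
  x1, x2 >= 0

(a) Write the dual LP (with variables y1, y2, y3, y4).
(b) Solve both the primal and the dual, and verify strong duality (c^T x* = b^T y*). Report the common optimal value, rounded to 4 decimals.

The standard primal-dual pair for 'max c^T x s.t. A x <= b, x >= 0' is:
  Dual:  min b^T y  s.t.  A^T y >= c,  y >= 0.

So the dual LP is:
  minimize  9y1 + 5y2 + 11y3 + 37y4
  subject to:
    y1 + y3 + 4y4 >= 6
    y2 + y3 + y4 >= 1
    y1, y2, y3, y4 >= 0

Solving the primal: x* = (9, 1).
  primal value c^T x* = 55.
Solving the dual: y* = (2, 0, 0, 1).
  dual value b^T y* = 55.
Strong duality: c^T x* = b^T y*. Confirmed.

55


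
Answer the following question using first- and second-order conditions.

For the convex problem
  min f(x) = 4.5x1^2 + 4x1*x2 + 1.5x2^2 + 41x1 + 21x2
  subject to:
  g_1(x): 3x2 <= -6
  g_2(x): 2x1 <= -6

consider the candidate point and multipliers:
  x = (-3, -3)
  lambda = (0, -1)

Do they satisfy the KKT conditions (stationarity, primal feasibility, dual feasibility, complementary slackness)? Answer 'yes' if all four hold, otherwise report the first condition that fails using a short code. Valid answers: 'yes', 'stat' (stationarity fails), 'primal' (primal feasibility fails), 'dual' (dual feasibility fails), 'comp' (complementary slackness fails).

Gradient of f: grad f(x) = Q x + c = (2, 0)
Constraint values g_i(x) = a_i^T x - b_i:
  g_1((-3, -3)) = -3
  g_2((-3, -3)) = 0
Stationarity residual: grad f(x) + sum_i lambda_i a_i = (0, 0)
  -> stationarity OK
Primal feasibility (all g_i <= 0): OK
Dual feasibility (all lambda_i >= 0): FAILS
Complementary slackness (lambda_i * g_i(x) = 0 for all i): OK

Verdict: the first failing condition is dual_feasibility -> dual.

dual


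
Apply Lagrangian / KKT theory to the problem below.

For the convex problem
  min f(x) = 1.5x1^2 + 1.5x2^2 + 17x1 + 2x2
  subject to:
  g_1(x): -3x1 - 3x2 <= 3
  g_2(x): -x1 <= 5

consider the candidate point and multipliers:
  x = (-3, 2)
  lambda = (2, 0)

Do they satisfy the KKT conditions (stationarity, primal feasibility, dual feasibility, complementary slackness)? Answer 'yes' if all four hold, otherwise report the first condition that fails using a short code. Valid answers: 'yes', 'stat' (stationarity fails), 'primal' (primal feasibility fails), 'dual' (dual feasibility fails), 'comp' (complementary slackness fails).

Gradient of f: grad f(x) = Q x + c = (8, 8)
Constraint values g_i(x) = a_i^T x - b_i:
  g_1((-3, 2)) = 0
  g_2((-3, 2)) = -2
Stationarity residual: grad f(x) + sum_i lambda_i a_i = (2, 2)
  -> stationarity FAILS
Primal feasibility (all g_i <= 0): OK
Dual feasibility (all lambda_i >= 0): OK
Complementary slackness (lambda_i * g_i(x) = 0 for all i): OK

Verdict: the first failing condition is stationarity -> stat.

stat


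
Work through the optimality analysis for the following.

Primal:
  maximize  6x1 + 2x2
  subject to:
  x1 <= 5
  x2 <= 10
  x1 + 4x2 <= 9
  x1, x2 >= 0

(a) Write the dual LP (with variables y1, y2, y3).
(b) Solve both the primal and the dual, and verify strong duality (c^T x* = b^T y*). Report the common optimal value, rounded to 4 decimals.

The standard primal-dual pair for 'max c^T x s.t. A x <= b, x >= 0' is:
  Dual:  min b^T y  s.t.  A^T y >= c,  y >= 0.

So the dual LP is:
  minimize  5y1 + 10y2 + 9y3
  subject to:
    y1 + y3 >= 6
    y2 + 4y3 >= 2
    y1, y2, y3 >= 0

Solving the primal: x* = (5, 1).
  primal value c^T x* = 32.
Solving the dual: y* = (5.5, 0, 0.5).
  dual value b^T y* = 32.
Strong duality: c^T x* = b^T y*. Confirmed.

32


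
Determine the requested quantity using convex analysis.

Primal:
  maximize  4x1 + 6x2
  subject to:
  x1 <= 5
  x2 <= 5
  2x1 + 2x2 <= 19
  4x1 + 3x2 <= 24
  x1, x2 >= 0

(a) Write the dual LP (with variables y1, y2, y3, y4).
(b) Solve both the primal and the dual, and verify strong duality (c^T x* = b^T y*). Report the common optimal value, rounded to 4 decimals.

The standard primal-dual pair for 'max c^T x s.t. A x <= b, x >= 0' is:
  Dual:  min b^T y  s.t.  A^T y >= c,  y >= 0.

So the dual LP is:
  minimize  5y1 + 5y2 + 19y3 + 24y4
  subject to:
    y1 + 2y3 + 4y4 >= 4
    y2 + 2y3 + 3y4 >= 6
    y1, y2, y3, y4 >= 0

Solving the primal: x* = (2.25, 5).
  primal value c^T x* = 39.
Solving the dual: y* = (0, 3, 0, 1).
  dual value b^T y* = 39.
Strong duality: c^T x* = b^T y*. Confirmed.

39


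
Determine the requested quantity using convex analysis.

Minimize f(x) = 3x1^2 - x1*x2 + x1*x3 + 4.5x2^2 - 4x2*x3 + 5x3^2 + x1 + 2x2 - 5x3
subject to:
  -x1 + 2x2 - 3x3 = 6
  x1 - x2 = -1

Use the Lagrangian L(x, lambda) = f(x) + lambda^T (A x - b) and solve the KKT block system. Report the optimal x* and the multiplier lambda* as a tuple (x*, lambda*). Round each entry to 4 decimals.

Form the Lagrangian:
  L(x, lambda) = (1/2) x^T Q x + c^T x + lambda^T (A x - b)
Stationarity (grad_x L = 0): Q x + c + A^T lambda = 0.
Primal feasibility: A x = b.

This gives the KKT block system:
  [ Q   A^T ] [ x     ]   [-c ]
  [ A    0  ] [ lambda ] = [ b ]

Solving the linear system:
  x*      = (-0.6239, 0.3761, -1.5413)
  lambda* = (-7.5138, -2.8532)
  f(x*)   = 25.0321

x* = (-0.6239, 0.3761, -1.5413), lambda* = (-7.5138, -2.8532)


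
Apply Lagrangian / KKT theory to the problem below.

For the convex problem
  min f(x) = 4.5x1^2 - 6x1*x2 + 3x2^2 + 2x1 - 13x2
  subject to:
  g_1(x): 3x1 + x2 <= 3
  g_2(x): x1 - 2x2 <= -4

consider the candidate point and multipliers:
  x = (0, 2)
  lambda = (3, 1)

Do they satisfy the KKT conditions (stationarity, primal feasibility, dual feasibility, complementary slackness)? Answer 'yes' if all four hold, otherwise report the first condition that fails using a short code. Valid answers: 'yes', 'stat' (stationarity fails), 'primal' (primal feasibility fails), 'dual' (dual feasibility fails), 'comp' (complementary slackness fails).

Gradient of f: grad f(x) = Q x + c = (-10, -1)
Constraint values g_i(x) = a_i^T x - b_i:
  g_1((0, 2)) = -1
  g_2((0, 2)) = 0
Stationarity residual: grad f(x) + sum_i lambda_i a_i = (0, 0)
  -> stationarity OK
Primal feasibility (all g_i <= 0): OK
Dual feasibility (all lambda_i >= 0): OK
Complementary slackness (lambda_i * g_i(x) = 0 for all i): FAILS

Verdict: the first failing condition is complementary_slackness -> comp.

comp


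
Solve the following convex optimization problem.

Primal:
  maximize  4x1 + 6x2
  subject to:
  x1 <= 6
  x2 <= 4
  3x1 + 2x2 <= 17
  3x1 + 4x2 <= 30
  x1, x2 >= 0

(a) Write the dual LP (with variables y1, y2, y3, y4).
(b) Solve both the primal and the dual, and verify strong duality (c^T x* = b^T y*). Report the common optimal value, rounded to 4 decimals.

The standard primal-dual pair for 'max c^T x s.t. A x <= b, x >= 0' is:
  Dual:  min b^T y  s.t.  A^T y >= c,  y >= 0.

So the dual LP is:
  minimize  6y1 + 4y2 + 17y3 + 30y4
  subject to:
    y1 + 3y3 + 3y4 >= 4
    y2 + 2y3 + 4y4 >= 6
    y1, y2, y3, y4 >= 0

Solving the primal: x* = (3, 4).
  primal value c^T x* = 36.
Solving the dual: y* = (0, 3.3333, 1.3333, 0).
  dual value b^T y* = 36.
Strong duality: c^T x* = b^T y*. Confirmed.

36


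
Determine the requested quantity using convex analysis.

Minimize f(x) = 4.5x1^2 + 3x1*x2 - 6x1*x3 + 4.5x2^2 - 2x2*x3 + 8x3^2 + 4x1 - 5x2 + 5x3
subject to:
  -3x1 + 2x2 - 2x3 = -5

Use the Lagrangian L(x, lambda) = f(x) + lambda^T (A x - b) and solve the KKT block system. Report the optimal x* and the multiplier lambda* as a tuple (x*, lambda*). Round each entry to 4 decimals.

Form the Lagrangian:
  L(x, lambda) = (1/2) x^T Q x + c^T x + lambda^T (A x - b)
Stationarity (grad_x L = 0): Q x + c + A^T lambda = 0.
Primal feasibility: A x = b.

This gives the KKT block system:
  [ Q   A^T ] [ x     ]   [-c ]
  [ A    0  ] [ lambda ] = [ b ]

Solving the linear system:
  x*      = (1.0823, -0.4297, 0.4468)
  lambda* = (3.257)
  f(x*)   = 12.4985

x* = (1.0823, -0.4297, 0.4468), lambda* = (3.257)


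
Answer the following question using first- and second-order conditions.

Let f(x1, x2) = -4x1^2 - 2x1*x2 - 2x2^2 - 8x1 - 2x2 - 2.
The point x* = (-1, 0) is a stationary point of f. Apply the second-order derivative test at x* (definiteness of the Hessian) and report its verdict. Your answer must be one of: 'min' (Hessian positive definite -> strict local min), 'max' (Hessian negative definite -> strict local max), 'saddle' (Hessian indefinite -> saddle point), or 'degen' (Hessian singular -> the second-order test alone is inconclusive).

Compute the Hessian H = grad^2 f:
  H = [[-8, -2], [-2, -4]]
Verify stationarity: grad f(x*) = H x* + g = (0, 0).
Eigenvalues of H: -8.8284, -3.1716.
Both eigenvalues < 0, so H is negative definite -> x* is a strict local max.

max


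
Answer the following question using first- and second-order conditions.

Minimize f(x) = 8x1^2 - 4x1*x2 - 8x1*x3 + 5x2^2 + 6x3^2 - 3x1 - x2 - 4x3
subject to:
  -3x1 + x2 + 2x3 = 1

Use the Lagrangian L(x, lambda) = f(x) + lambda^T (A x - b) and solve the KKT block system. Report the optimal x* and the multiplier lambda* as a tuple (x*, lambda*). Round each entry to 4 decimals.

Form the Lagrangian:
  L(x, lambda) = (1/2) x^T Q x + c^T x + lambda^T (A x - b)
Stationarity (grad_x L = 0): Q x + c + A^T lambda = 0.
Primal feasibility: A x = b.

This gives the KKT block system:
  [ Q   A^T ] [ x     ]   [-c ]
  [ A    0  ] [ lambda ] = [ b ]

Solving the linear system:
  x*      = (0.4217, 0.4458, 0.9096)
  lambda* = (-1.7711)
  f(x*)   = -1.7892

x* = (0.4217, 0.4458, 0.9096), lambda* = (-1.7711)


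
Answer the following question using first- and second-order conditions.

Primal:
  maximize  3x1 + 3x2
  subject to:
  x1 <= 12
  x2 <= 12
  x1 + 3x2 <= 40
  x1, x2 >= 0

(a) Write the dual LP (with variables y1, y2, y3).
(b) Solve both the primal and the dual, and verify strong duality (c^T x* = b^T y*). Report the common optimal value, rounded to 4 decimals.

The standard primal-dual pair for 'max c^T x s.t. A x <= b, x >= 0' is:
  Dual:  min b^T y  s.t.  A^T y >= c,  y >= 0.

So the dual LP is:
  minimize  12y1 + 12y2 + 40y3
  subject to:
    y1 + y3 >= 3
    y2 + 3y3 >= 3
    y1, y2, y3 >= 0

Solving the primal: x* = (12, 9.3333).
  primal value c^T x* = 64.
Solving the dual: y* = (2, 0, 1).
  dual value b^T y* = 64.
Strong duality: c^T x* = b^T y*. Confirmed.

64


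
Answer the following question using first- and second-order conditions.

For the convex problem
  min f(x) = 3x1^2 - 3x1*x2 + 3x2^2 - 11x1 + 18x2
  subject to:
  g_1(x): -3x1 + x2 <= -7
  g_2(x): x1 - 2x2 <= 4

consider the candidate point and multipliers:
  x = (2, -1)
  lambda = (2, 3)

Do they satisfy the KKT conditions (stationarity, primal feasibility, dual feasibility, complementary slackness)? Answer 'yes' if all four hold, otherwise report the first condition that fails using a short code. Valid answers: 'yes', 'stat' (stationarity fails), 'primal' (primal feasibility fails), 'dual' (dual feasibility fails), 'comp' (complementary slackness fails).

Gradient of f: grad f(x) = Q x + c = (4, 6)
Constraint values g_i(x) = a_i^T x - b_i:
  g_1((2, -1)) = 0
  g_2((2, -1)) = 0
Stationarity residual: grad f(x) + sum_i lambda_i a_i = (1, 2)
  -> stationarity FAILS
Primal feasibility (all g_i <= 0): OK
Dual feasibility (all lambda_i >= 0): OK
Complementary slackness (lambda_i * g_i(x) = 0 for all i): OK

Verdict: the first failing condition is stationarity -> stat.

stat


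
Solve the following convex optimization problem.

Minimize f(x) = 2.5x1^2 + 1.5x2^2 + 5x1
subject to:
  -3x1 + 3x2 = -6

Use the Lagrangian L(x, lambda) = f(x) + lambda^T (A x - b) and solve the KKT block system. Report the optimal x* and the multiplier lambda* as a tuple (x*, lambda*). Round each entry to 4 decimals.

Form the Lagrangian:
  L(x, lambda) = (1/2) x^T Q x + c^T x + lambda^T (A x - b)
Stationarity (grad_x L = 0): Q x + c + A^T lambda = 0.
Primal feasibility: A x = b.

This gives the KKT block system:
  [ Q   A^T ] [ x     ]   [-c ]
  [ A    0  ] [ lambda ] = [ b ]

Solving the linear system:
  x*      = (0.125, -1.875)
  lambda* = (1.875)
  f(x*)   = 5.9375

x* = (0.125, -1.875), lambda* = (1.875)


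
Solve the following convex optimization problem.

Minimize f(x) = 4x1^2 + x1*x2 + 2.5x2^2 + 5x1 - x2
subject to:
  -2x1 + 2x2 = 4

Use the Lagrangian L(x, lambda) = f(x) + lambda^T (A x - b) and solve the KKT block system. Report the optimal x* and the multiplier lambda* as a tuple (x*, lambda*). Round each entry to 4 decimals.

Form the Lagrangian:
  L(x, lambda) = (1/2) x^T Q x + c^T x + lambda^T (A x - b)
Stationarity (grad_x L = 0): Q x + c + A^T lambda = 0.
Primal feasibility: A x = b.

This gives the KKT block system:
  [ Q   A^T ] [ x     ]   [-c ]
  [ A    0  ] [ lambda ] = [ b ]

Solving the linear system:
  x*      = (-1.0667, 0.9333)
  lambda* = (-1.3)
  f(x*)   = -0.5333

x* = (-1.0667, 0.9333), lambda* = (-1.3)


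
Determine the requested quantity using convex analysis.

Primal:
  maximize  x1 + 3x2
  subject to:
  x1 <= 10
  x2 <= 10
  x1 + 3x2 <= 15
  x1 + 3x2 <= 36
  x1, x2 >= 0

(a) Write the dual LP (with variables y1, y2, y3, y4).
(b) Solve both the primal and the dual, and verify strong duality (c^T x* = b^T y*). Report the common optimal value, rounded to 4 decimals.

The standard primal-dual pair for 'max c^T x s.t. A x <= b, x >= 0' is:
  Dual:  min b^T y  s.t.  A^T y >= c,  y >= 0.

So the dual LP is:
  minimize  10y1 + 10y2 + 15y3 + 36y4
  subject to:
    y1 + y3 + y4 >= 1
    y2 + 3y3 + 3y4 >= 3
    y1, y2, y3, y4 >= 0

Solving the primal: x* = (0, 5).
  primal value c^T x* = 15.
Solving the dual: y* = (0, 0, 1, 0).
  dual value b^T y* = 15.
Strong duality: c^T x* = b^T y*. Confirmed.

15


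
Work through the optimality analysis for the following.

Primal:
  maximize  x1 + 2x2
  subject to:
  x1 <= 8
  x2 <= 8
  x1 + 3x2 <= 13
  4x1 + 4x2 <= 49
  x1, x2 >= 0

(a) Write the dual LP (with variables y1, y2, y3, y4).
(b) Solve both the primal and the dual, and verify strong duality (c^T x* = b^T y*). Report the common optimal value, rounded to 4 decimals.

The standard primal-dual pair for 'max c^T x s.t. A x <= b, x >= 0' is:
  Dual:  min b^T y  s.t.  A^T y >= c,  y >= 0.

So the dual LP is:
  minimize  8y1 + 8y2 + 13y3 + 49y4
  subject to:
    y1 + y3 + 4y4 >= 1
    y2 + 3y3 + 4y4 >= 2
    y1, y2, y3, y4 >= 0

Solving the primal: x* = (8, 1.6667).
  primal value c^T x* = 11.3333.
Solving the dual: y* = (0.3333, 0, 0.6667, 0).
  dual value b^T y* = 11.3333.
Strong duality: c^T x* = b^T y*. Confirmed.

11.3333


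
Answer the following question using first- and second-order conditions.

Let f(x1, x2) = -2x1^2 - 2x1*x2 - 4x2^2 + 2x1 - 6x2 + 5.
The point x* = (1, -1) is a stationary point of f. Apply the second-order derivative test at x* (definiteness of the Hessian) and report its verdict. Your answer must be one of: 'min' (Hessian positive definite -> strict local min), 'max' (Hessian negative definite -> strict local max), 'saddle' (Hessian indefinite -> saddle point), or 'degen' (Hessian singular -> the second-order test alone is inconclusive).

Compute the Hessian H = grad^2 f:
  H = [[-4, -2], [-2, -8]]
Verify stationarity: grad f(x*) = H x* + g = (0, 0).
Eigenvalues of H: -8.8284, -3.1716.
Both eigenvalues < 0, so H is negative definite -> x* is a strict local max.

max


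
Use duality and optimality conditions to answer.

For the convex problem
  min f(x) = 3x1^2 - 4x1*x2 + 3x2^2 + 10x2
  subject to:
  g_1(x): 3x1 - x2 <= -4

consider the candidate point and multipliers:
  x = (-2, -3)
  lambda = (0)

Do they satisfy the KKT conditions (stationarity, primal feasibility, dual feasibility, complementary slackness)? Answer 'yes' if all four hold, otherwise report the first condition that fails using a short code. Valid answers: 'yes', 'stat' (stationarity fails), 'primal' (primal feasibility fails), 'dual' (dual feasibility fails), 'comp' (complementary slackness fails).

Gradient of f: grad f(x) = Q x + c = (0, 0)
Constraint values g_i(x) = a_i^T x - b_i:
  g_1((-2, -3)) = 1
Stationarity residual: grad f(x) + sum_i lambda_i a_i = (0, 0)
  -> stationarity OK
Primal feasibility (all g_i <= 0): FAILS
Dual feasibility (all lambda_i >= 0): OK
Complementary slackness (lambda_i * g_i(x) = 0 for all i): OK

Verdict: the first failing condition is primal_feasibility -> primal.

primal


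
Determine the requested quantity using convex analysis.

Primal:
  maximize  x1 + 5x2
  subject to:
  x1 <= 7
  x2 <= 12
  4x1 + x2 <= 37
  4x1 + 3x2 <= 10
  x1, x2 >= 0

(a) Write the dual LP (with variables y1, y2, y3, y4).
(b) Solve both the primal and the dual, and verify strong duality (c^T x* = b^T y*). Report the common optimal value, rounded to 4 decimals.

The standard primal-dual pair for 'max c^T x s.t. A x <= b, x >= 0' is:
  Dual:  min b^T y  s.t.  A^T y >= c,  y >= 0.

So the dual LP is:
  minimize  7y1 + 12y2 + 37y3 + 10y4
  subject to:
    y1 + 4y3 + 4y4 >= 1
    y2 + y3 + 3y4 >= 5
    y1, y2, y3, y4 >= 0

Solving the primal: x* = (0, 3.3333).
  primal value c^T x* = 16.6667.
Solving the dual: y* = (0, 0, 0, 1.6667).
  dual value b^T y* = 16.6667.
Strong duality: c^T x* = b^T y*. Confirmed.

16.6667


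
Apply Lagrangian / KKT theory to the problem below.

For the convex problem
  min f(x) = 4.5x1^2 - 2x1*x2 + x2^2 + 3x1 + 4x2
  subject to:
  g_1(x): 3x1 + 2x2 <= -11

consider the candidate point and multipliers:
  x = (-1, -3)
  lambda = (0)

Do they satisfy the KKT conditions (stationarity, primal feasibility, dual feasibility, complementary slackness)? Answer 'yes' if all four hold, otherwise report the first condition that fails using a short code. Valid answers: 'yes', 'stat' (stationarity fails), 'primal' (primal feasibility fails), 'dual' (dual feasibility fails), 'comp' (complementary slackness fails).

Gradient of f: grad f(x) = Q x + c = (0, 0)
Constraint values g_i(x) = a_i^T x - b_i:
  g_1((-1, -3)) = 2
Stationarity residual: grad f(x) + sum_i lambda_i a_i = (0, 0)
  -> stationarity OK
Primal feasibility (all g_i <= 0): FAILS
Dual feasibility (all lambda_i >= 0): OK
Complementary slackness (lambda_i * g_i(x) = 0 for all i): OK

Verdict: the first failing condition is primal_feasibility -> primal.

primal


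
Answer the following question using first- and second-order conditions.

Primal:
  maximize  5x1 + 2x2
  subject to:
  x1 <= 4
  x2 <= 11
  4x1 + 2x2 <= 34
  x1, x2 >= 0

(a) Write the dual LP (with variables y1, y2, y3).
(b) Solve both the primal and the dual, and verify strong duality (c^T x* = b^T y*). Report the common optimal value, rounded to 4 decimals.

The standard primal-dual pair for 'max c^T x s.t. A x <= b, x >= 0' is:
  Dual:  min b^T y  s.t.  A^T y >= c,  y >= 0.

So the dual LP is:
  minimize  4y1 + 11y2 + 34y3
  subject to:
    y1 + 4y3 >= 5
    y2 + 2y3 >= 2
    y1, y2, y3 >= 0

Solving the primal: x* = (4, 9).
  primal value c^T x* = 38.
Solving the dual: y* = (1, 0, 1).
  dual value b^T y* = 38.
Strong duality: c^T x* = b^T y*. Confirmed.

38


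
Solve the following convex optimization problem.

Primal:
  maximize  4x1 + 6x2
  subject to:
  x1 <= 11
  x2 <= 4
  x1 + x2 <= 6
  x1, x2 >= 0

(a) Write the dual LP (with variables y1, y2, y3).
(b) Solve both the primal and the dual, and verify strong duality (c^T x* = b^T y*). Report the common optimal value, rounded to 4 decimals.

The standard primal-dual pair for 'max c^T x s.t. A x <= b, x >= 0' is:
  Dual:  min b^T y  s.t.  A^T y >= c,  y >= 0.

So the dual LP is:
  minimize  11y1 + 4y2 + 6y3
  subject to:
    y1 + y3 >= 4
    y2 + y3 >= 6
    y1, y2, y3 >= 0

Solving the primal: x* = (2, 4).
  primal value c^T x* = 32.
Solving the dual: y* = (0, 2, 4).
  dual value b^T y* = 32.
Strong duality: c^T x* = b^T y*. Confirmed.

32


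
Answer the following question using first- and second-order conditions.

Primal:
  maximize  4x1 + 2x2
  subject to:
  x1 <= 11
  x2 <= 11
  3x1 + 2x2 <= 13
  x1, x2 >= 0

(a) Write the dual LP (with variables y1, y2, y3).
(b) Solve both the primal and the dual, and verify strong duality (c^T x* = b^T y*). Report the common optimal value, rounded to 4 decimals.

The standard primal-dual pair for 'max c^T x s.t. A x <= b, x >= 0' is:
  Dual:  min b^T y  s.t.  A^T y >= c,  y >= 0.

So the dual LP is:
  minimize  11y1 + 11y2 + 13y3
  subject to:
    y1 + 3y3 >= 4
    y2 + 2y3 >= 2
    y1, y2, y3 >= 0

Solving the primal: x* = (4.3333, 0).
  primal value c^T x* = 17.3333.
Solving the dual: y* = (0, 0, 1.3333).
  dual value b^T y* = 17.3333.
Strong duality: c^T x* = b^T y*. Confirmed.

17.3333


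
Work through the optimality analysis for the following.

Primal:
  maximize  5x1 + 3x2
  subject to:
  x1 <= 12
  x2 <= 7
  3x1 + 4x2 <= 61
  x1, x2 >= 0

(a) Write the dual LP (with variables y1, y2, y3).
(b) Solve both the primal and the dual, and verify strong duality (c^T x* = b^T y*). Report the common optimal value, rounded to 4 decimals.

The standard primal-dual pair for 'max c^T x s.t. A x <= b, x >= 0' is:
  Dual:  min b^T y  s.t.  A^T y >= c,  y >= 0.

So the dual LP is:
  minimize  12y1 + 7y2 + 61y3
  subject to:
    y1 + 3y3 >= 5
    y2 + 4y3 >= 3
    y1, y2, y3 >= 0

Solving the primal: x* = (12, 6.25).
  primal value c^T x* = 78.75.
Solving the dual: y* = (2.75, 0, 0.75).
  dual value b^T y* = 78.75.
Strong duality: c^T x* = b^T y*. Confirmed.

78.75


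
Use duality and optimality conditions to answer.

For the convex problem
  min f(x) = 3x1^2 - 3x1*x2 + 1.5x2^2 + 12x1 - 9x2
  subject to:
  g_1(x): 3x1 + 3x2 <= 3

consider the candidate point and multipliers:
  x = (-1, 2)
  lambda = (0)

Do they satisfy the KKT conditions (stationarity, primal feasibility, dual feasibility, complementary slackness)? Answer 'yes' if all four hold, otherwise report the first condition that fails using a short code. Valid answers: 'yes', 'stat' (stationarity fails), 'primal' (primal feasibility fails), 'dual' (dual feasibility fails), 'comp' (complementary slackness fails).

Gradient of f: grad f(x) = Q x + c = (0, 0)
Constraint values g_i(x) = a_i^T x - b_i:
  g_1((-1, 2)) = 0
Stationarity residual: grad f(x) + sum_i lambda_i a_i = (0, 0)
  -> stationarity OK
Primal feasibility (all g_i <= 0): OK
Dual feasibility (all lambda_i >= 0): OK
Complementary slackness (lambda_i * g_i(x) = 0 for all i): OK

Verdict: yes, KKT holds.

yes


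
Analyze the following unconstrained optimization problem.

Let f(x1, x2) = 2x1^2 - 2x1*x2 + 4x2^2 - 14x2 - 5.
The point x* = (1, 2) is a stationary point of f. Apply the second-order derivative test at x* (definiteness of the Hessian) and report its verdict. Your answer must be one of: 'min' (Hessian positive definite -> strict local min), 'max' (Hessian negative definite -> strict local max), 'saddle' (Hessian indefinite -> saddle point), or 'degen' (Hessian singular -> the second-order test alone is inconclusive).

Compute the Hessian H = grad^2 f:
  H = [[4, -2], [-2, 8]]
Verify stationarity: grad f(x*) = H x* + g = (0, 0).
Eigenvalues of H: 3.1716, 8.8284.
Both eigenvalues > 0, so H is positive definite -> x* is a strict local min.

min


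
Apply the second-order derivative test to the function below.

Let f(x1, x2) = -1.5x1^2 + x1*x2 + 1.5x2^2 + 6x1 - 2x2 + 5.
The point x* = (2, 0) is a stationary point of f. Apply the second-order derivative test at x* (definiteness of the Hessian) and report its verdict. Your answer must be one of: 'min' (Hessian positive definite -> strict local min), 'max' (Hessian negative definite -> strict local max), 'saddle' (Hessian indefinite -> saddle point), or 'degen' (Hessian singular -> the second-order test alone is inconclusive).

Compute the Hessian H = grad^2 f:
  H = [[-3, 1], [1, 3]]
Verify stationarity: grad f(x*) = H x* + g = (0, 0).
Eigenvalues of H: -3.1623, 3.1623.
Eigenvalues have mixed signs, so H is indefinite -> x* is a saddle point.

saddle


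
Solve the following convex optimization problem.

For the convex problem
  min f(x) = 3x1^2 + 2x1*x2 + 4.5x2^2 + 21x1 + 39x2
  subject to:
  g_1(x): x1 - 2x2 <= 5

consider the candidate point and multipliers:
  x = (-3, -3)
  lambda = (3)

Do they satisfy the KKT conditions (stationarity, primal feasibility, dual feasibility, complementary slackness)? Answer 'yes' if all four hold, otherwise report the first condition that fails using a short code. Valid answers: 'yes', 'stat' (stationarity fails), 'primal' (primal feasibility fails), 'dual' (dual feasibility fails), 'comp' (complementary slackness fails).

Gradient of f: grad f(x) = Q x + c = (-3, 6)
Constraint values g_i(x) = a_i^T x - b_i:
  g_1((-3, -3)) = -2
Stationarity residual: grad f(x) + sum_i lambda_i a_i = (0, 0)
  -> stationarity OK
Primal feasibility (all g_i <= 0): OK
Dual feasibility (all lambda_i >= 0): OK
Complementary slackness (lambda_i * g_i(x) = 0 for all i): FAILS

Verdict: the first failing condition is complementary_slackness -> comp.

comp


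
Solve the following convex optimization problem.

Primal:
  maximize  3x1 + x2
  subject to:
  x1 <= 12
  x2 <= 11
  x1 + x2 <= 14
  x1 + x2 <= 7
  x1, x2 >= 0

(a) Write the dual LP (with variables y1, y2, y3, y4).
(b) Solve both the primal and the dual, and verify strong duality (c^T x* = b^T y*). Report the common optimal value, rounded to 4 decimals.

The standard primal-dual pair for 'max c^T x s.t. A x <= b, x >= 0' is:
  Dual:  min b^T y  s.t.  A^T y >= c,  y >= 0.

So the dual LP is:
  minimize  12y1 + 11y2 + 14y3 + 7y4
  subject to:
    y1 + y3 + y4 >= 3
    y2 + y3 + y4 >= 1
    y1, y2, y3, y4 >= 0

Solving the primal: x* = (7, 0).
  primal value c^T x* = 21.
Solving the dual: y* = (0, 0, 0, 3).
  dual value b^T y* = 21.
Strong duality: c^T x* = b^T y*. Confirmed.

21


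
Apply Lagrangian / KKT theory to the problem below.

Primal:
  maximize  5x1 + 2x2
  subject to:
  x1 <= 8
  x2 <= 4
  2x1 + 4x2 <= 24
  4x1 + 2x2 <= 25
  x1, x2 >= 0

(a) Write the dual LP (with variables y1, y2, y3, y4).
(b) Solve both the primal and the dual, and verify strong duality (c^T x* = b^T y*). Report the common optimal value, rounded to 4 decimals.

The standard primal-dual pair for 'max c^T x s.t. A x <= b, x >= 0' is:
  Dual:  min b^T y  s.t.  A^T y >= c,  y >= 0.

So the dual LP is:
  minimize  8y1 + 4y2 + 24y3 + 25y4
  subject to:
    y1 + 2y3 + 4y4 >= 5
    y2 + 4y3 + 2y4 >= 2
    y1, y2, y3, y4 >= 0

Solving the primal: x* = (6.25, 0).
  primal value c^T x* = 31.25.
Solving the dual: y* = (0, 0, 0, 1.25).
  dual value b^T y* = 31.25.
Strong duality: c^T x* = b^T y*. Confirmed.

31.25


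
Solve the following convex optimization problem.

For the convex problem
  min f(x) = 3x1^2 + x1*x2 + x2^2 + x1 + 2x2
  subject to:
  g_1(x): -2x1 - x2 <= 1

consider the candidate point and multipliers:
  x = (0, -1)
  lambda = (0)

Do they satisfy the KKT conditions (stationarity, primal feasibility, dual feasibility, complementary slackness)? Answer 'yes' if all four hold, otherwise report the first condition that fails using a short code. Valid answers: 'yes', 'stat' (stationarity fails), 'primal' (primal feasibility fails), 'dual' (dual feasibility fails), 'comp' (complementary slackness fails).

Gradient of f: grad f(x) = Q x + c = (0, 0)
Constraint values g_i(x) = a_i^T x - b_i:
  g_1((0, -1)) = 0
Stationarity residual: grad f(x) + sum_i lambda_i a_i = (0, 0)
  -> stationarity OK
Primal feasibility (all g_i <= 0): OK
Dual feasibility (all lambda_i >= 0): OK
Complementary slackness (lambda_i * g_i(x) = 0 for all i): OK

Verdict: yes, KKT holds.

yes


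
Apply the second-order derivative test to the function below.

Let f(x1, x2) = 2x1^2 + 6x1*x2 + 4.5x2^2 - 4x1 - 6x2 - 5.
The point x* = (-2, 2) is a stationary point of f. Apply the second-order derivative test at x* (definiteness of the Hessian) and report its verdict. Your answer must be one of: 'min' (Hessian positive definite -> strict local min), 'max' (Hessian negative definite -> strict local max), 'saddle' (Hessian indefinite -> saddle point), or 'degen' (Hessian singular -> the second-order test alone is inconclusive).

Compute the Hessian H = grad^2 f:
  H = [[4, 6], [6, 9]]
Verify stationarity: grad f(x*) = H x* + g = (0, 0).
Eigenvalues of H: 0, 13.
H has a zero eigenvalue (singular; positive semidefinite but not definite), so H is neither positive definite, negative definite, nor indefinite. The second-order test alone is inconclusive -> degen.
(Indeed, f is constant along the null direction of H through x*, so x* is not a strict local extremum.)

degen


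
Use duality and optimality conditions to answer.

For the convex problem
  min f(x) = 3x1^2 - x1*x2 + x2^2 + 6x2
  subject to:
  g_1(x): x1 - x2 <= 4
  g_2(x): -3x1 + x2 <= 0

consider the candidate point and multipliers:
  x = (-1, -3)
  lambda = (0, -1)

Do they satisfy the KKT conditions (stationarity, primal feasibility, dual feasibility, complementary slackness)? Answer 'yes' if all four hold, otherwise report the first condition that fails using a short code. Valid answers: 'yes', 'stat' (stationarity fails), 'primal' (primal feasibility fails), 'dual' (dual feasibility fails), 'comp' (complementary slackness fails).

Gradient of f: grad f(x) = Q x + c = (-3, 1)
Constraint values g_i(x) = a_i^T x - b_i:
  g_1((-1, -3)) = -2
  g_2((-1, -3)) = 0
Stationarity residual: grad f(x) + sum_i lambda_i a_i = (0, 0)
  -> stationarity OK
Primal feasibility (all g_i <= 0): OK
Dual feasibility (all lambda_i >= 0): FAILS
Complementary slackness (lambda_i * g_i(x) = 0 for all i): OK

Verdict: the first failing condition is dual_feasibility -> dual.

dual


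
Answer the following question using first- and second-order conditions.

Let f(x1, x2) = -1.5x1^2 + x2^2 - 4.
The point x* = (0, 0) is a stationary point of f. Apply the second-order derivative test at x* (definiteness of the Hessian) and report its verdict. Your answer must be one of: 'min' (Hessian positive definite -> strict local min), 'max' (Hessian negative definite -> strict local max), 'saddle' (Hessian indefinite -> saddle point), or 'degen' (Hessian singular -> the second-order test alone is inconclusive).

Compute the Hessian H = grad^2 f:
  H = [[-3, 0], [0, 2]]
Verify stationarity: grad f(x*) = H x* + g = (0, 0).
Eigenvalues of H: -3, 2.
Eigenvalues have mixed signs, so H is indefinite -> x* is a saddle point.

saddle


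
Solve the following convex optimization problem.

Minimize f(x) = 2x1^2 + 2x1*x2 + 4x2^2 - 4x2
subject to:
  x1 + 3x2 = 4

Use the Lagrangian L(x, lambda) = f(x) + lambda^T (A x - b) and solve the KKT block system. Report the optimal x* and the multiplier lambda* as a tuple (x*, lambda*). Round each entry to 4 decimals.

Form the Lagrangian:
  L(x, lambda) = (1/2) x^T Q x + c^T x + lambda^T (A x - b)
Stationarity (grad_x L = 0): Q x + c + A^T lambda = 0.
Primal feasibility: A x = b.

This gives the KKT block system:
  [ Q   A^T ] [ x     ]   [-c ]
  [ A    0  ] [ lambda ] = [ b ]

Solving the linear system:
  x*      = (-0.125, 1.375)
  lambda* = (-2.25)
  f(x*)   = 1.75

x* = (-0.125, 1.375), lambda* = (-2.25)


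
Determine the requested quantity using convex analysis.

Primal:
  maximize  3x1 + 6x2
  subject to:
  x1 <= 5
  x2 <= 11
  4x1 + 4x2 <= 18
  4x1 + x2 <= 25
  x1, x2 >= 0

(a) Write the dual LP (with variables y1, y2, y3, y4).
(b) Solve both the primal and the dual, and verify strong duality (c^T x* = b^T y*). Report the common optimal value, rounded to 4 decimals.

The standard primal-dual pair for 'max c^T x s.t. A x <= b, x >= 0' is:
  Dual:  min b^T y  s.t.  A^T y >= c,  y >= 0.

So the dual LP is:
  minimize  5y1 + 11y2 + 18y3 + 25y4
  subject to:
    y1 + 4y3 + 4y4 >= 3
    y2 + 4y3 + y4 >= 6
    y1, y2, y3, y4 >= 0

Solving the primal: x* = (0, 4.5).
  primal value c^T x* = 27.
Solving the dual: y* = (0, 0, 1.5, 0).
  dual value b^T y* = 27.
Strong duality: c^T x* = b^T y*. Confirmed.

27


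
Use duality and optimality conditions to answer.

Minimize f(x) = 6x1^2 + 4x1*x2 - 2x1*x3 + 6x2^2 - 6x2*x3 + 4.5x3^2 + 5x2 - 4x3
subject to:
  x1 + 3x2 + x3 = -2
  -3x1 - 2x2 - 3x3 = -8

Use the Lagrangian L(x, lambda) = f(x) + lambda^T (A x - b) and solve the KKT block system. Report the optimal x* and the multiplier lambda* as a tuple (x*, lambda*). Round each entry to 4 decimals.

Form the Lagrangian:
  L(x, lambda) = (1/2) x^T Q x + c^T x + lambda^T (A x - b)
Stationarity (grad_x L = 0): Q x + c + A^T lambda = 0.
Primal feasibility: A x = b.

This gives the KKT block system:
  [ Q   A^T ] [ x     ]   [-c ]
  [ A    0  ] [ lambda ] = [ b ]

Solving the linear system:
  x*      = (2.4, -2, 1.6)
  lambda* = (13.1714, 10.2571)
  f(x*)   = 46

x* = (2.4, -2, 1.6), lambda* = (13.1714, 10.2571)


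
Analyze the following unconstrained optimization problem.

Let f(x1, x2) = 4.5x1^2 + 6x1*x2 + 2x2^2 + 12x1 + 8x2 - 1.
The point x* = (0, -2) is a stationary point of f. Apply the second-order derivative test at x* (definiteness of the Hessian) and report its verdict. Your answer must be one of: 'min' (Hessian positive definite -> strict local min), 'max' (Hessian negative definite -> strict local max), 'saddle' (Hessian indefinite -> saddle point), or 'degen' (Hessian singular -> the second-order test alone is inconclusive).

Compute the Hessian H = grad^2 f:
  H = [[9, 6], [6, 4]]
Verify stationarity: grad f(x*) = H x* + g = (0, 0).
Eigenvalues of H: 0, 13.
H has a zero eigenvalue (singular; positive semidefinite but not definite), so H is neither positive definite, negative definite, nor indefinite. The second-order test alone is inconclusive -> degen.
(Indeed, f is constant along the null direction of H through x*, so x* is not a strict local extremum.)

degen


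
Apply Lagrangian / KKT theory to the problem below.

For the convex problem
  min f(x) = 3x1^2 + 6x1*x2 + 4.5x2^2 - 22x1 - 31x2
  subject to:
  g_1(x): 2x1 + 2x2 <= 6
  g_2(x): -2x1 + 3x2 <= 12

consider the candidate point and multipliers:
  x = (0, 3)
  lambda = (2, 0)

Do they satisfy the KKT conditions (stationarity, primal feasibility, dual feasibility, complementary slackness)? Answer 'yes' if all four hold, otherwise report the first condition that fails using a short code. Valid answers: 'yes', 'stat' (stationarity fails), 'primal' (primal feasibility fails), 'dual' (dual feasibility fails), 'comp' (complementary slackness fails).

Gradient of f: grad f(x) = Q x + c = (-4, -4)
Constraint values g_i(x) = a_i^T x - b_i:
  g_1((0, 3)) = 0
  g_2((0, 3)) = -3
Stationarity residual: grad f(x) + sum_i lambda_i a_i = (0, 0)
  -> stationarity OK
Primal feasibility (all g_i <= 0): OK
Dual feasibility (all lambda_i >= 0): OK
Complementary slackness (lambda_i * g_i(x) = 0 for all i): OK

Verdict: yes, KKT holds.

yes


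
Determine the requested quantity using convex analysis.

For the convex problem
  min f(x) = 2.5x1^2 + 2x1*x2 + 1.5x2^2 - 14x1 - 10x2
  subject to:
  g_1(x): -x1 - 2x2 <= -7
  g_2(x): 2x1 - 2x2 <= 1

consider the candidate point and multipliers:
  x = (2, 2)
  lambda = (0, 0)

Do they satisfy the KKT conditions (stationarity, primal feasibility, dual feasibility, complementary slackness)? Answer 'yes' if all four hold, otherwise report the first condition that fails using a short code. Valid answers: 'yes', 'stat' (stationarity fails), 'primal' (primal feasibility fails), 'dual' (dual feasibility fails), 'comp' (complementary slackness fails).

Gradient of f: grad f(x) = Q x + c = (0, 0)
Constraint values g_i(x) = a_i^T x - b_i:
  g_1((2, 2)) = 1
  g_2((2, 2)) = -1
Stationarity residual: grad f(x) + sum_i lambda_i a_i = (0, 0)
  -> stationarity OK
Primal feasibility (all g_i <= 0): FAILS
Dual feasibility (all lambda_i >= 0): OK
Complementary slackness (lambda_i * g_i(x) = 0 for all i): OK

Verdict: the first failing condition is primal_feasibility -> primal.

primal


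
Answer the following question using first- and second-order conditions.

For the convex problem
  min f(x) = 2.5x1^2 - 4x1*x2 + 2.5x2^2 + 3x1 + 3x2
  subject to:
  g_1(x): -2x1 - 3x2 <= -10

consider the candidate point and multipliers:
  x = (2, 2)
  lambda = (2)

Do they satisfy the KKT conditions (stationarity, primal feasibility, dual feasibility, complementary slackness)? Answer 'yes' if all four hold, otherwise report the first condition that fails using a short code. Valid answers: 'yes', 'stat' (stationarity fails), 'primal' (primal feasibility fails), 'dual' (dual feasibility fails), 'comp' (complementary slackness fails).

Gradient of f: grad f(x) = Q x + c = (5, 5)
Constraint values g_i(x) = a_i^T x - b_i:
  g_1((2, 2)) = 0
Stationarity residual: grad f(x) + sum_i lambda_i a_i = (1, -1)
  -> stationarity FAILS
Primal feasibility (all g_i <= 0): OK
Dual feasibility (all lambda_i >= 0): OK
Complementary slackness (lambda_i * g_i(x) = 0 for all i): OK

Verdict: the first failing condition is stationarity -> stat.

stat


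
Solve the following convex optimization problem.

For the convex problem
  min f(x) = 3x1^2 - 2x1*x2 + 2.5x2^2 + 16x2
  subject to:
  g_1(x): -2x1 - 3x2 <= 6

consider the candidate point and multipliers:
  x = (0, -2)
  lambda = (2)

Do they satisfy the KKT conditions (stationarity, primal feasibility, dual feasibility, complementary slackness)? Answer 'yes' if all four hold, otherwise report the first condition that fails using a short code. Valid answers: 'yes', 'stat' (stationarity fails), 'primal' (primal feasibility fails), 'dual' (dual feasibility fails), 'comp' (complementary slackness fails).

Gradient of f: grad f(x) = Q x + c = (4, 6)
Constraint values g_i(x) = a_i^T x - b_i:
  g_1((0, -2)) = 0
Stationarity residual: grad f(x) + sum_i lambda_i a_i = (0, 0)
  -> stationarity OK
Primal feasibility (all g_i <= 0): OK
Dual feasibility (all lambda_i >= 0): OK
Complementary slackness (lambda_i * g_i(x) = 0 for all i): OK

Verdict: yes, KKT holds.

yes


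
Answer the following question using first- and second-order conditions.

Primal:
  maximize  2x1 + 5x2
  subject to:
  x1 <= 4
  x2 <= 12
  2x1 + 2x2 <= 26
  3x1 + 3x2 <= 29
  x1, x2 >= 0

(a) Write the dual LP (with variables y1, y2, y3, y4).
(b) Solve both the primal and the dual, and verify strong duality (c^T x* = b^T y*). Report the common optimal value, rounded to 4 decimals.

The standard primal-dual pair for 'max c^T x s.t. A x <= b, x >= 0' is:
  Dual:  min b^T y  s.t.  A^T y >= c,  y >= 0.

So the dual LP is:
  minimize  4y1 + 12y2 + 26y3 + 29y4
  subject to:
    y1 + 2y3 + 3y4 >= 2
    y2 + 2y3 + 3y4 >= 5
    y1, y2, y3, y4 >= 0

Solving the primal: x* = (0, 9.6667).
  primal value c^T x* = 48.3333.
Solving the dual: y* = (0, 0, 0, 1.6667).
  dual value b^T y* = 48.3333.
Strong duality: c^T x* = b^T y*. Confirmed.

48.3333
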